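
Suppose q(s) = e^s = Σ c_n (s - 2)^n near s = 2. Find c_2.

[(s - 2)^0] = e^(2);  [(s - 2)^1] = e^(2);  [(s - 2)^2] = e^(2)/2.

e^(2)/2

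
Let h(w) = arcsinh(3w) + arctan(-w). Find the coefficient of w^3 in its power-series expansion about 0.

-25/6

Add the two expansions coefficient-wise.
h(0) = 0
h′(0) = 2
h′′(0) = 0
h′′′(0) = -25
Dividing each by k! gives the coefficients c_0, ..., c_3.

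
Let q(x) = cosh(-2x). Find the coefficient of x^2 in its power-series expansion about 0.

2

Compute the successive derivatives at the expansion point and divide by k!.
q(0) = 1
q′(0) = 0
q′′(0) = 4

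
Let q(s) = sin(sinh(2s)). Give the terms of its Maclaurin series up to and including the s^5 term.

Plug the Maclaurin series of the inner function into that of the outer and collect terms.
q(0) = 0
q′(0) = 2
q′′(0) = 0
q′′′(0) = 0
q^(4)(0) = 0
q^(5)(0) = -256
Dividing each by k! gives the coefficients c_0, ..., c_5.

-32*s^5/15 + 2*s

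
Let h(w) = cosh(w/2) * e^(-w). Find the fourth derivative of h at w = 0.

Write out both Maclaurin series and multiply, keeping only the needed powers.
The coefficient of w^4 in the expansion is 41/384, so h^(4)(0) = 4! * (41/384) = 41/16.

41/16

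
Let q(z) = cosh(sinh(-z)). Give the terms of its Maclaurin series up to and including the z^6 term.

Let u equal the inner series; expand the outer function in u and truncate.
q(0) = 1
q′(0) = 0
q′′(0) = 1
q′′′(0) = 0
q^(4)(0) = 5
q^(5)(0) = 0
q^(6)(0) = 37

37*z^6/720 + 5*z^4/24 + z^2/2 + 1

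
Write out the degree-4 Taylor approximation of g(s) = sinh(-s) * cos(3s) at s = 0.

13*s^3/3 - s

Expand each factor separately, then convolve coefficients.
[s^0] = 0;  [s^1] = -1;  [s^2] = 0;  [s^3] = 13/3;  [s^4] = 0.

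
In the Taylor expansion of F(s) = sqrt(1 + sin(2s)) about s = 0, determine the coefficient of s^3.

-1/6

Let u equal the inner series; expand the outer function in u and truncate.
F(0) = 1
F′(0) = 1
F′′(0) = -1
F′′′(0) = -1
Dividing each by k! gives the coefficients c_0, ..., c_3.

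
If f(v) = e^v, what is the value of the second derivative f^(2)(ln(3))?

3

The coefficient of (v - ln(3))^2 in the expansion is 3/2, so f′′(ln(3)) = 2! * (3/2) = 3.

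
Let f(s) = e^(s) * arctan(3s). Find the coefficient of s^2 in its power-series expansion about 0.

Take the Cauchy product of the two expansions.
[s^0] = 0;  [s^1] = 3;  [s^2] = 3.
So c_2 = f′′(0)/2! = 3.

3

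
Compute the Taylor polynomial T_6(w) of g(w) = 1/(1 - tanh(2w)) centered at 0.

Let u equal the inner series; expand the outer function in u and truncate.
g(0) = 1
g′(0) = 2
g′′(0) = 8
g′′′(0) = 32
g^(4)(0) = 128
g^(5)(0) = 512
g^(6)(0) = 2048

128*w^6/45 + 64*w^5/15 + 16*w^4/3 + 16*w^3/3 + 4*w^2 + 2*w + 1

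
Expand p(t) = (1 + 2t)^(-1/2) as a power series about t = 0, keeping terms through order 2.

3*t^2/2 - t + 1

p(0) = 1
p′(0) = -1
p′′(0) = 3
Dividing each by k! gives the coefficients c_0, ..., c_2.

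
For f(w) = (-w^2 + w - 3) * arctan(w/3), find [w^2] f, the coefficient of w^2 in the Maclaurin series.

1/3

Distribute the polynomial across the series and collect like powers.
f(0) = 0
f′(0) = -1
f′′(0) = 2/3
Then c_k = f^(k)(0)/k! gives each Taylor coefficient.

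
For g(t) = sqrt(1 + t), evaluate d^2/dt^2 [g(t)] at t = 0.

-1/4

From the series, [t^2] g = -1/8; multiply by 2! = 2 to get -1/4.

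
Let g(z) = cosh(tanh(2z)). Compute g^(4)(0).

-112

Substitute the inner expansion into the outer series and collect powers.
The coefficient of z^4 in the expansion is -14/3, so g^(4)(0) = 4! * (-14/3) = -112.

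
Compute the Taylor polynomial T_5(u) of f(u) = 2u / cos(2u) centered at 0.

Invert the denominator's series and multiply.
f(0) = 0
f′(0) = 2
f′′(0) = 0
f′′′(0) = 24
f^(4)(0) = 0
f^(5)(0) = 800
The Taylor polynomial is Σ f^(k)(0)/k! · u^k.

20*u^5/3 + 4*u^3 + 2*u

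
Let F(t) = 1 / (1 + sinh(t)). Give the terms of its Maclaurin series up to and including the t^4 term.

4*t^4/3 - 7*t^3/6 + t^2 - t + 1

Use the geometric series for the reciprocal, then substitute.
F(0) = 1
F′(0) = -1
F′′(0) = 2
F′′′(0) = -7
F^(4)(0) = 32
Then c_k = F^(k)(0)/k! gives each Taylor coefficient.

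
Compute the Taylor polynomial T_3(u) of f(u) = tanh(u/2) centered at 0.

f(0) = 0
f′(0) = 1/2
f′′(0) = 0
f′′′(0) = -1/4

-u^3/24 + u/2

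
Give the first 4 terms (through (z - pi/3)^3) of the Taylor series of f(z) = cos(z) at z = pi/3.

[(z - pi/3)^0] = 1/2;  [(z - pi/3)^1] = -sqrt(3)/2;  [(z - pi/3)^2] = -1/4;  [(z - pi/3)^3] = sqrt(3)/12.

sqrt(3)*(z - pi/3)^3/12 - (z - pi/3)^2/4 - sqrt(3)*(z - pi/3)/2 + 1/2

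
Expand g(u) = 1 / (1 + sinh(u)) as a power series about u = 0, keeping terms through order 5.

Expand as Σ (-1)^k u^k with u equal to the inner function's series.

-181*u^5/120 + 4*u^4/3 - 7*u^3/6 + u^2 - u + 1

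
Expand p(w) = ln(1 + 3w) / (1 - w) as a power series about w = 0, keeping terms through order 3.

Multiply the two series term by term and collect like powers.
p(0) = 0
p′(0) = 3
p′′(0) = -3
p′′′(0) = 45
Dividing each by k! gives the coefficients c_0, ..., c_3.

15*w^3/2 - 3*w^2/2 + 3*w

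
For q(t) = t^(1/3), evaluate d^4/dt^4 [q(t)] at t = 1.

-80/81

From the series, [(t - 1)^4] q = -10/243; multiply by 4! = 24 to get -80/81.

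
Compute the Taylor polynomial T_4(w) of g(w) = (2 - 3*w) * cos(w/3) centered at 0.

Shift and add copies of the series according to the polynomial's terms.
g(0) = 2
g′(0) = -3
g′′(0) = -2/9
g′′′(0) = 1
g^(4)(0) = 2/81
The Taylor polynomial is Σ g^(k)(0)/k! · w^k.

w^4/972 + w^3/6 - w^2/9 - 3*w + 2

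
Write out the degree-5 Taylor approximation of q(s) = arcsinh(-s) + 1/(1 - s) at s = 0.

37*s^5/40 + s^4 + 7*s^3/6 + s^2 + 1

Expand each term separately and add.
[s^0] = 1;  [s^1] = 0;  [s^2] = 1;  [s^3] = 7/6;  [s^4] = 1;  [s^5] = 37/40.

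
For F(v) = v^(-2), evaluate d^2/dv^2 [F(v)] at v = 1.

6

From the series, [(v - 1)^2] F = 3; multiply by 2! = 2 to get 6.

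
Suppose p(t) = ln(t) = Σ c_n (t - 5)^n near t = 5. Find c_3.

1/375

Apply the Taylor formula c_k = f^(k)(a)/k!.
p(5) = ln(5)
p′(5) = 1/5
p′′(5) = -1/25
p′′′(5) = 2/125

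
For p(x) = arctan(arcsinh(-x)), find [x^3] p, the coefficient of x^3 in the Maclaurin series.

Substitute the inner expansion into the outer series and collect powers.

1/2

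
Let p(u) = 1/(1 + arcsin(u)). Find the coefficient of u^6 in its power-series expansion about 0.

Let u equal the inner series; expand the outer function in u and truncate.
[u^0] = 1;  [u^1] = -1;  [u^2] = 1;  [u^3] = -7/6;  [u^4] = 4/3;  [u^5] = -63/40;  [u^6] = 83/45.
So c_6 = p^(6)(0)/6! = 83/45.

83/45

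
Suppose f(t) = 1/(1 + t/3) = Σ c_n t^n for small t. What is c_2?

1/9

f(0) = 1
f′(0) = -1/3
f′′(0) = 2/9
So c_2 = f′′(0)/2! = 1/9.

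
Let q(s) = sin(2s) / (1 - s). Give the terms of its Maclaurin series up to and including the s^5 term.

Expand each factor separately, then convolve coefficients.
q(0) = 0
q′(0) = 2
q′′(0) = 4
q′′′(0) = 4
q^(4)(0) = 16
q^(5)(0) = 112

14*s^5/15 + 2*s^4/3 + 2*s^3/3 + 2*s^2 + 2*s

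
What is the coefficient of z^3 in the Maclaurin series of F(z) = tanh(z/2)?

F(0) = 0
F′(0) = 1/2
F′′(0) = 0
F′′′(0) = -1/4
Dividing each by k! gives the coefficients c_0, ..., c_3.

-1/24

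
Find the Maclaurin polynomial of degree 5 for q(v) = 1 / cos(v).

5*v^4/24 + v^2/2 + 1

Invert the denominator's series and multiply.
[v^0] = 1;  [v^1] = 0;  [v^2] = 1/2;  [v^3] = 0;  [v^4] = 5/24;  [v^5] = 0.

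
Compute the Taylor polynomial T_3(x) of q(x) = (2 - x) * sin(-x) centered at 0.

Multiply each power in the prefactor through the base expansion.
[x^0] = 0;  [x^1] = -2;  [x^2] = 1;  [x^3] = 1/3.

x^3/3 + x^2 - 2*x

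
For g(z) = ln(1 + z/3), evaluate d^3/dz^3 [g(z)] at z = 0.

2/27

The coefficient of z^3 in the expansion is 1/81, so g′′′(0) = 3! * (1/81) = 2/27.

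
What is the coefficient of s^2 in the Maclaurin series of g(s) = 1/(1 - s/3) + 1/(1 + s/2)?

13/36

Combine the two series term by term.
g(0) = 2
g′(0) = -1/6
g′′(0) = 13/18
So c_2 = g′′(0)/2! = 13/36.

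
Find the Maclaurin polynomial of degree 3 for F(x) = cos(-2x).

1 - 2*x^2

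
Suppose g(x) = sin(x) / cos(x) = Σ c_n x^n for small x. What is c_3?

1/3

Invert the denominator's series and multiply.
g(0) = 0
g′(0) = 1
g′′(0) = 0
g′′′(0) = 2
Dividing each by k! gives the coefficients c_0, ..., c_3.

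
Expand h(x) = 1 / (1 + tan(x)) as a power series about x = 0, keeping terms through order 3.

Use the geometric series for the reciprocal, then substitute.
h(0) = 1
h′(0) = -1
h′′(0) = 2
h′′′(0) = -8

-4*x^3/3 + x^2 - x + 1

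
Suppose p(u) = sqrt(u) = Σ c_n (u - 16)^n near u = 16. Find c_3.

p(16) = 4
p′(16) = 1/8
p′′(16) = -1/256
p′′′(16) = 3/8192
Dividing each by k! gives the coefficients c_0, ..., c_3.

1/16384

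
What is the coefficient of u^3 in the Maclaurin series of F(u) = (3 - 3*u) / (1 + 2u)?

-36

Shift and add copies of the series according to the polynomial's terms.
So c_3 = F′′′(0)/3! = -36.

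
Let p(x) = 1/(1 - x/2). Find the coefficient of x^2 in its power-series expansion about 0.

1/4

p(0) = 1
p′(0) = 1/2
p′′(0) = 1/2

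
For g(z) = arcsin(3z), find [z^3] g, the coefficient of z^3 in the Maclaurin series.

9/2

c_3 = g′′′(0)/3! = 9/2.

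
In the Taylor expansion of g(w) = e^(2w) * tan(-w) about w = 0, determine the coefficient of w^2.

-2

Multiply the two series term by term and collect like powers.
g(0) = 0
g′(0) = -1
g′′(0) = -4
Then c_k = g^(k)(0)/k! gives each Taylor coefficient.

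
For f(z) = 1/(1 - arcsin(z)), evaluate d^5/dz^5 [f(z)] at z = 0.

Plug the Maclaurin series of the inner function into that of the outer and collect terms.
The coefficient of z^5 in the expansion is 63/40, so f^(5)(0) = 5! * (63/40) = 189.

189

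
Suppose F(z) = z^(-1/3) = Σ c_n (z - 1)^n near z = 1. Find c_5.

[(z - 1)^0] = 1;  [(z - 1)^1] = -1/3;  [(z - 1)^2] = 2/9;  [(z - 1)^3] = -14/81;  [(z - 1)^4] = 35/243;  [(z - 1)^5] = -91/729.
So c_5 = F^(5)(1)/5! = -91/729.

-91/729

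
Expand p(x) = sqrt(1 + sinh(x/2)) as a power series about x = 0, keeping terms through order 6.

Substitute the inner expansion into the outer series and collect powers.

-2401*x^6/2949120 + 241*x^5/122880 - 31*x^4/6144 + 7*x^3/384 - x^2/32 + x/4 + 1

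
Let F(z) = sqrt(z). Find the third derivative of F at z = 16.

3/8192

The coefficient of (z - 16)^3 in the expansion is 1/16384, so F′′′(16) = 3! * (1/16384) = 3/8192.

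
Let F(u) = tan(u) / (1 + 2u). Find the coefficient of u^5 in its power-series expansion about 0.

262/15

Expand each factor separately, then convolve coefficients.
[u^0] = 0;  [u^1] = 1;  [u^2] = -2;  [u^3] = 13/3;  [u^4] = -26/3;  [u^5] = 262/15.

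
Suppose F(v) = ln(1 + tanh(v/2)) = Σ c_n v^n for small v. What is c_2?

Substitute the inner expansion into the outer series and collect powers.
[v^0] = 0;  [v^1] = 1/2;  [v^2] = -1/8.
So c_2 = F′′(0)/2! = -1/8.

-1/8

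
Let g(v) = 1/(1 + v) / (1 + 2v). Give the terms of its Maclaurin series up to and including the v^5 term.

Take the Cauchy product of the two expansions.

-63*v^5 + 31*v^4 - 15*v^3 + 7*v^2 - 3*v + 1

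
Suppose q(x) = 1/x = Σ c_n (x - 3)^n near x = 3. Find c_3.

-1/81

c_3 = q′′′(3)/3! = -1/81.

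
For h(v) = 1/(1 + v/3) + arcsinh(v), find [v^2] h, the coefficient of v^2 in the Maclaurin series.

Combine the two series term by term.
[v^0] = 1;  [v^1] = 2/3;  [v^2] = 1/9.
So c_2 = h′′(0)/2! = 1/9.

1/9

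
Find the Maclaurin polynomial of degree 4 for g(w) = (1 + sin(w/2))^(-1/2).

19*w^4/2048 - 11*w^3/384 + 3*w^2/32 - w/4 + 1

Let u equal the inner series; expand the outer function in u and truncate.
g(0) = 1
g′(0) = -1/4
g′′(0) = 3/16
g′′′(0) = -11/64
g^(4)(0) = 57/256
Then c_k = g^(k)(0)/k! gives each Taylor coefficient.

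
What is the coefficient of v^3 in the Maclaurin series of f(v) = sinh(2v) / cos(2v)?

16/3

Invert the denominator's series and multiply.
f(0) = 0
f′(0) = 2
f′′(0) = 0
f′′′(0) = 32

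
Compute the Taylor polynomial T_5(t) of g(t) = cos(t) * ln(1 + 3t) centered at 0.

Take the Cauchy product of the two expansions.

1769*t^5/40 - 18*t^4 + 15*t^3/2 - 9*t^2/2 + 3*t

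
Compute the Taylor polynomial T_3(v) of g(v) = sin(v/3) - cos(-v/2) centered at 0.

Add the two expansions coefficient-wise.
[v^0] = -1;  [v^1] = 1/3;  [v^2] = 1/8;  [v^3] = -1/162.

-v^3/162 + v^2/8 + v/3 - 1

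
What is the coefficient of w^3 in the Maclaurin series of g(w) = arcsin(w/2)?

g(0) = 0
g′(0) = 1/2
g′′(0) = 0
g′′′(0) = 1/8
Then c_k = g^(k)(0)/k! gives each Taylor coefficient.

1/48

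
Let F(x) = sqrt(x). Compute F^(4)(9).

The coefficient of (x - 9)^4 in the expansion is -5/279936, so F^(4)(9) = 4! * (-5/279936) = -5/11664.

-5/11664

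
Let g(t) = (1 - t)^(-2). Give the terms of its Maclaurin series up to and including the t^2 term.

3*t^2 + 2*t + 1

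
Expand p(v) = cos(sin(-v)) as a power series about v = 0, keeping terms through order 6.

Substitute the inner expansion into the outer series and collect powers.
p(0) = 1
p′(0) = 0
p′′(0) = -1
p′′′(0) = 0
p^(4)(0) = 5
p^(5)(0) = 0
p^(6)(0) = -37

-37*v^6/720 + 5*v^4/24 - v^2/2 + 1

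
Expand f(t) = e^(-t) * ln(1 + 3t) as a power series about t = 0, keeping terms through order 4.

Multiply the two series term by term and collect like powers.
f(0) = 0
f′(0) = 3
f′′(0) = -15
f′′′(0) = 90
f^(4)(0) = -768
Then c_k = f^(k)(0)/k! gives each Taylor coefficient.

-32*t^4 + 15*t^3 - 15*t^2/2 + 3*t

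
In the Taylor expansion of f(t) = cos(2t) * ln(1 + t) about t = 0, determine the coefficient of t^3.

-5/3

Expand each factor separately, then convolve coefficients.
f(0) = 0
f′(0) = 1
f′′(0) = -1
f′′′(0) = -10
Dividing each by k! gives the coefficients c_0, ..., c_3.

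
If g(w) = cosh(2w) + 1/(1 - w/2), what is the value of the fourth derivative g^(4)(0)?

35/2

Expand each term separately and add.
The coefficient of w^4 in the expansion is 35/48, so g^(4)(0) = 4! * (35/48) = 35/2.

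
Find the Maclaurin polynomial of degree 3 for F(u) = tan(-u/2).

-u^3/24 - u/2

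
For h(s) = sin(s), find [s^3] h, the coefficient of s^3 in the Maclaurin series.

Differentiate repeatedly and evaluate at the center.
h(0) = 0
h′(0) = 1
h′′(0) = 0
h′′′(0) = -1
Dividing each by k! gives the coefficients c_0, ..., c_3.

-1/6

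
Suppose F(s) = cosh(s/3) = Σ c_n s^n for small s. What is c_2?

1/18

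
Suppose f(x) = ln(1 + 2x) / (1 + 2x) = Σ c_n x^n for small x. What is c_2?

Take the Cauchy product of the two expansions.
f(0) = 0
f′(0) = 2
f′′(0) = -12
So c_2 = f′′(0)/2! = -6.

-6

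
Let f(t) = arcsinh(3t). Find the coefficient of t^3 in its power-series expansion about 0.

Compute the successive derivatives at the expansion point and divide by k!.

-9/2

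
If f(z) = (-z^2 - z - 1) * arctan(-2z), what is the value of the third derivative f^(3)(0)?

-4

Distribute the polynomial across the series and collect like powers.
From the series, [z^3] f = -2/3; multiply by 3! = 6 to get -4.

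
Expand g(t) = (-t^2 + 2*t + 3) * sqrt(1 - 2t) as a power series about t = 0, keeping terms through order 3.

Shift and add copies of the series according to the polynomial's terms.
[t^0] = 3;  [t^1] = -1;  [t^2] = -9/2;  [t^3] = -3/2.

-3*t^3/2 - 9*t^2/2 - t + 3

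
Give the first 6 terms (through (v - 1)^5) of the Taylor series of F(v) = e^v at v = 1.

e*(v - 1)^5/120 + e*(v - 1)^4/24 + e*(v - 1)^3/6 + e*(v - 1)^2/2 + e*(v - 1) + e

Differentiate repeatedly and evaluate at the center.
F(1) = e
F′(1) = e
F′′(1) = e
F′′′(1) = e
F^(4)(1) = e
F^(5)(1) = e
Then c_k = F^(k)(1)/k! gives each Taylor coefficient.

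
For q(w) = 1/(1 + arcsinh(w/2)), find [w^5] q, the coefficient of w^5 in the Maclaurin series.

-23/1280

Let u equal the inner series; expand the outer function in u and truncate.
q(0) = 1
q′(0) = -1/2
q′′(0) = 1/2
q′′′(0) = -5/8
q^(4)(0) = 1
q^(5)(0) = -69/32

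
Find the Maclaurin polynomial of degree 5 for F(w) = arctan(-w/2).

-w^5/160 + w^3/24 - w/2

F(0) = 0
F′(0) = -1/2
F′′(0) = 0
F′′′(0) = 1/4
F^(4)(0) = 0
F^(5)(0) = -3/4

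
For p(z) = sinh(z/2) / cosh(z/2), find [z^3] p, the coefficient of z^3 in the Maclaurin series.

-1/24

Invert the denominator's series and multiply.
[z^0] = 0;  [z^1] = 1/2;  [z^2] = 0;  [z^3] = -1/24.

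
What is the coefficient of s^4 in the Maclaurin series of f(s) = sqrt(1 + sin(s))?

Substitute the inner expansion into the outer series and collect powers.
f(0) = 1
f′(0) = 1/2
f′′(0) = -1/4
f′′′(0) = -1/8
f^(4)(0) = 1/16
Then c_k = f^(k)(0)/k! gives each Taylor coefficient.

1/384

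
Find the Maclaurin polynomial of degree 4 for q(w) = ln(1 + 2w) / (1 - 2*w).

28*w^4/3 + 20*w^3/3 + 2*w^2 + 2*w

Multiply the numerator's expansion by the denominator's geometric series.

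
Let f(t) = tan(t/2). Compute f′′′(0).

1/4

Apply the Taylor formula c_k = f^(k)(a)/k!.
From the series, [t^3] f = 1/24; multiply by 3! = 6 to get 1/4.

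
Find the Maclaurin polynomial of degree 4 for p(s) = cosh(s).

s^4/24 + s^2/2 + 1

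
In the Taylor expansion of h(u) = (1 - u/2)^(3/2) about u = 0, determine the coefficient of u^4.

h(0) = 1
h′(0) = -3/4
h′′(0) = 3/16
h′′′(0) = 3/64
h^(4)(0) = 9/256
So c_4 = h^(4)(0)/4! = 3/2048.

3/2048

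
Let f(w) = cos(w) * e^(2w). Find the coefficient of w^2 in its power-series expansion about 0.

3/2

Take the Cauchy product of the two expansions.
f(0) = 1
f′(0) = 2
f′′(0) = 3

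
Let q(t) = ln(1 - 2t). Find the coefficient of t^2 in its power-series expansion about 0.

q(0) = 0
q′(0) = -2
q′′(0) = -4

-2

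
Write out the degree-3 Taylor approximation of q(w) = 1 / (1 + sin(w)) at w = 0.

-5*w^3/6 + w^2 - w + 1

Write 1/(1+u) = 1 - u + u^2 - u^3 + ... and substitute the series for u.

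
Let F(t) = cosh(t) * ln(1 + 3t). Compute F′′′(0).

Take the Cauchy product of the two expansions.
From the series, [t^3] F = 21/2; multiply by 3! = 6 to get 63.

63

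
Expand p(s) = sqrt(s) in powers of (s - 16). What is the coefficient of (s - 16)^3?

1/16384

p(16) = 4
p′(16) = 1/8
p′′(16) = -1/256
p′′′(16) = 3/8192
Dividing each by k! gives the coefficients c_0, ..., c_3.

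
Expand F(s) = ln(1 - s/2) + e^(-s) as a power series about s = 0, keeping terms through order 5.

Combine the two series term by term.
[s^0] = 1;  [s^1] = -3/2;  [s^2] = 3/8;  [s^3] = -5/24;  [s^4] = 5/192;  [s^5] = -7/480.

-7*s^5/480 + 5*s^4/192 - 5*s^3/24 + 3*s^2/8 - 3*s/2 + 1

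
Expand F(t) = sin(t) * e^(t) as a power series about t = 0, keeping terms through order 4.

t^3/3 + t^2 + t

Take the Cauchy product of the two expansions.
F(0) = 0
F′(0) = 1
F′′(0) = 2
F′′′(0) = 2
F^(4)(0) = 0
Dividing each by k! gives the coefficients c_0, ..., c_4.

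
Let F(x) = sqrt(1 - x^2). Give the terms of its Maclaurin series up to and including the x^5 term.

Use the known series and substitute for the argument.
F(0) = 1
F′(0) = 0
F′′(0) = -1
F′′′(0) = 0
F^(4)(0) = -3
F^(5)(0) = 0

-x^4/8 - x^2/2 + 1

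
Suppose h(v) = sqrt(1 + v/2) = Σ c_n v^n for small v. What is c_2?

-1/32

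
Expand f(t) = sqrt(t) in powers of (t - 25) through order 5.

f(25) = 5
f′(25) = 1/10
f′′(25) = -1/500
f′′′(25) = 3/25000
f^(4)(25) = -3/250000
f^(5)(25) = 21/12500000

7*(t - 25)^5/500000000 - (t - 25)^4/2000000 + (t - 25)^3/50000 - (t - 25)^2/1000 + (t - 25)/10 + 5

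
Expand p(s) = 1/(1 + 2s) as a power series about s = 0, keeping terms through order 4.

16*s^4 - 8*s^3 + 4*s^2 - 2*s + 1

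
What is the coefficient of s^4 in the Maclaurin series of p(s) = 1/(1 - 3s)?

81

p(0) = 1
p′(0) = 3
p′′(0) = 18
p′′′(0) = 162
p^(4)(0) = 1944
So c_4 = p^(4)(0)/4! = 81.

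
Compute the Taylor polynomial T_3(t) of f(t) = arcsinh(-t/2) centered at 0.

t^3/48 - t/2

f(0) = 0
f′(0) = -1/2
f′′(0) = 0
f′′′(0) = 1/8
Dividing each by k! gives the coefficients c_0, ..., c_3.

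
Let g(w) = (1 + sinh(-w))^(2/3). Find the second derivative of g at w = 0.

Let u equal the inner series; expand the outer function in u and truncate.
From the series, [w^2] g = -1/9; multiply by 2! = 2 to get -2/9.

-2/9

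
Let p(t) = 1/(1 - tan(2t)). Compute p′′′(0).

Plug the Maclaurin series of the inner function into that of the outer and collect terms.
The coefficient of t^3 in the expansion is 32/3, so p′′′(0) = 3! * (32/3) = 64.

64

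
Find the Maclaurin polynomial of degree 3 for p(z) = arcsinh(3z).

p(0) = 0
p′(0) = 3
p′′(0) = 0
p′′′(0) = -27
The Taylor polynomial is Σ p^(k)(0)/k! · z^k.

-9*z^3/2 + 3*z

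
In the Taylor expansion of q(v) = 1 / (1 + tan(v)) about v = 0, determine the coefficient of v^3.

-4/3

Expand as Σ (-1)^k u^k with u equal to the inner function's series.
q(0) = 1
q′(0) = -1
q′′(0) = 2
q′′′(0) = -8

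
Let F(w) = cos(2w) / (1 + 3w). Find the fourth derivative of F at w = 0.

1528

Expand each factor separately, then convolve coefficients.
The coefficient of w^4 in the expansion is 191/3, so F^(4)(0) = 4! * (191/3) = 1528.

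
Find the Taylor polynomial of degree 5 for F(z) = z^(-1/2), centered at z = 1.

F(1) = 1
F′(1) = -1/2
F′′(1) = 3/4
F′′′(1) = -15/8
F^(4)(1) = 105/16
F^(5)(1) = -945/32

-63*(z - 1)^5/256 + 35*(z - 1)^4/128 - 5*(z - 1)^3/16 + 3*(z - 1)^2/8 - (z - 1)/2 + 1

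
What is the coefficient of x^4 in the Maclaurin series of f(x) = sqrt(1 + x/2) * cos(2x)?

4465/6144

Write out both Maclaurin series and multiply, keeping only the needed powers.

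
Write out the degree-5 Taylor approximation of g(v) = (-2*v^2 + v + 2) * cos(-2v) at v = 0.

2*v^5/3 + 16*v^4/3 - 2*v^3 - 6*v^2 + v + 2

Shift and add copies of the series according to the polynomial's terms.
[v^0] = 2;  [v^1] = 1;  [v^2] = -6;  [v^3] = -2;  [v^4] = 16/3;  [v^5] = 2/3.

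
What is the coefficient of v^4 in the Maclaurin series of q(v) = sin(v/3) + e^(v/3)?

1/1944

Expand each term separately and add.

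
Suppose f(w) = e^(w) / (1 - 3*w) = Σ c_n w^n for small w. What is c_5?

Expand 1/(denominator) as a geometric series and multiply by the numerator's series.
f(0) = 1
f′(0) = 4
f′′(0) = 25
f′′′(0) = 226
f^(4)(0) = 2713
f^(5)(0) = 40696
Dividing each by k! gives the coefficients c_0, ..., c_5.

5087/15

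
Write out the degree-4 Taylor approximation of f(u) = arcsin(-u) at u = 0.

Compute the successive derivatives at the expansion point and divide by k!.
[u^0] = 0;  [u^1] = -1;  [u^2] = 0;  [u^3] = -1/6;  [u^4] = 0.

-u^3/6 - u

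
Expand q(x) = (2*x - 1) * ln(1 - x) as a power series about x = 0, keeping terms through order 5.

Multiply each power in the prefactor through the base expansion.
q(0) = 0
q′(0) = 1
q′′(0) = -3
q′′′(0) = -4
q^(4)(0) = -10
q^(5)(0) = -36

-3*x^5/10 - 5*x^4/12 - 2*x^3/3 - 3*x^2/2 + x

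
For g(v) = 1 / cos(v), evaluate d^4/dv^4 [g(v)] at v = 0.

Invert the denominator's series and multiply.
From the series, [v^4] g = 5/24; multiply by 4! = 24 to get 5.

5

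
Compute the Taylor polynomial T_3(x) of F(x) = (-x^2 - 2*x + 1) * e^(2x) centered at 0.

-14*x^3/3 - 3*x^2 + 1

Multiply each power in the prefactor through the base expansion.
F(0) = 1
F′(0) = 0
F′′(0) = -6
F′′′(0) = -28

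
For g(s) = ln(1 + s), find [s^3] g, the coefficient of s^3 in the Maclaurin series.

1/3

[s^0] = 0;  [s^1] = 1;  [s^2] = -1/2;  [s^3] = 1/3.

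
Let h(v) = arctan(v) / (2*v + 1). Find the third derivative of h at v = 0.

Use 1/(1 - r) = Σ r^k on the denominator, then take the Cauchy product.
From the series, [v^3] h = 11/3; multiply by 3! = 6 to get 22.

22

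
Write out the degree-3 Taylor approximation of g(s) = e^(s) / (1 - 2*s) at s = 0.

79*s^3/6 + 13*s^2/2 + 3*s + 1

Multiply the numerator's expansion by the denominator's geometric series.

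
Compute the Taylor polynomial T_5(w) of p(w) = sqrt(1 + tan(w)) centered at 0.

601*w^5/3840 - 47*w^4/384 + 11*w^3/48 - w^2/8 + w/2 + 1

Plug the Maclaurin series of the inner function into that of the outer and collect terms.
[w^0] = 1;  [w^1] = 1/2;  [w^2] = -1/8;  [w^3] = 11/48;  [w^4] = -47/384;  [w^5] = 601/3840.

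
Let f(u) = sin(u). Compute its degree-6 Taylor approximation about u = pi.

f(pi) = 0
f′(pi) = -1
f′′(pi) = 0
f′′′(pi) = 1
f^(4)(pi) = 0
f^(5)(pi) = -1
f^(6)(pi) = 0
The Taylor polynomial is Σ f^(k)(pi)/k! · (u - pi)^k.

-(u - pi)^5/120 + (u - pi)^3/6 - (u - pi)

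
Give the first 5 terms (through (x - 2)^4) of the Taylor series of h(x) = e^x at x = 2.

(x - 2)^4*e^(2)/24 + (x - 2)^3*e^(2)/6 + (x - 2)^2*e^(2)/2 + (x - 2)*e^(2) + e^(2)

h(2) = e^(2)
h′(2) = e^(2)
h′′(2) = e^(2)
h′′′(2) = e^(2)
h^(4)(2) = e^(2)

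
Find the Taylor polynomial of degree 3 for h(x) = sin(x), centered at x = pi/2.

1 - (x - pi/2)^2/2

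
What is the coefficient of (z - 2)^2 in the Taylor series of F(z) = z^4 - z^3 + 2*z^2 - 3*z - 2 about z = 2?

Differentiate repeatedly and evaluate at the center.

20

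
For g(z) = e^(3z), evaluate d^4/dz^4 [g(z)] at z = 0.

81

Compute the successive derivatives at the expansion point and divide by k!.
The coefficient of z^4 in the expansion is 27/8, so g^(4)(0) = 4! * (27/8) = 81.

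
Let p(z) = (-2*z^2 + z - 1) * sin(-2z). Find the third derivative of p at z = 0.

16

Shift and add copies of the series according to the polynomial's terms.
The coefficient of z^3 in the expansion is 8/3, so p′′′(0) = 3! * (8/3) = 16.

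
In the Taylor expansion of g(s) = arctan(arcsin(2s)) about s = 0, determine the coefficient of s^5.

Compose series: expand the inner function first, then feed it into the outer expansion.
So c_5 = g^(5)(0)/5! = 52/15.

52/15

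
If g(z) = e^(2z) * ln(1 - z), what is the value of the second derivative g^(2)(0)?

-5

Multiply the two series term by term and collect like powers.
The coefficient of z^2 in the expansion is -5/2, so g′′(0) = 2! * (-5/2) = -5.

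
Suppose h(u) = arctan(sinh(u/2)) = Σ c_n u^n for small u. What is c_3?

Compose series: expand the inner function first, then feed it into the outer expansion.
h(0) = 0
h′(0) = 1/2
h′′(0) = 0
h′′′(0) = -1/8
So c_3 = h′′′(0)/3! = -1/48.

-1/48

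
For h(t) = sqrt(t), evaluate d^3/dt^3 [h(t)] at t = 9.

The coefficient of (t - 9)^3 in the expansion is 1/3888, so h′′′(9) = 3! * (1/3888) = 1/648.

1/648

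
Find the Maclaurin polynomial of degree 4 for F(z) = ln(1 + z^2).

-z^4/2 + z^2

Use the known series and substitute for the argument.
F(0) = 0
F′(0) = 0
F′′(0) = 2
F′′′(0) = 0
F^(4)(0) = -12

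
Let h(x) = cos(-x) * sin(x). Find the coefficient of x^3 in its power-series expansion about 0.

Expand each factor separately, then convolve coefficients.
h(0) = 0
h′(0) = 1
h′′(0) = 0
h′′′(0) = -4

-2/3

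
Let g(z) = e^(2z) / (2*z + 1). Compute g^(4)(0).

144

Use 1/(1 - r) = Σ r^k on the denominator, then take the Cauchy product.
The coefficient of z^4 in the expansion is 6, so g^(4)(0) = 4! * (6) = 144.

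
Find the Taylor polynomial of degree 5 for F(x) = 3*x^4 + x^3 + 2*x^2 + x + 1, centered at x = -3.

3*(x + 3)^4 - 35*(x + 3)^3 + 155*(x + 3)^2 - 308*(x + 3) + 232

Apply the Taylor formula c_k = f^(k)(a)/k!.
[(x + 3)^0] = 232;  [(x + 3)^1] = -308;  [(x + 3)^2] = 155;  [(x + 3)^3] = -35;  [(x + 3)^4] = 3;  [(x + 3)^5] = 0.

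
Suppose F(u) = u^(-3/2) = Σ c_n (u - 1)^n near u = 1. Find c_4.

315/128

c_4 = F^(4)(1)/4! = 315/128.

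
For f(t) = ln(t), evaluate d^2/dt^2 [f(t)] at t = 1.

Compute the successive derivatives at the expansion point and divide by k!.
From the series, [(t - 1)^2] f = -1/2; multiply by 2! = 2 to get -1.

-1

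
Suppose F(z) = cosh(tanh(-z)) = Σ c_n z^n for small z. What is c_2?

Compose series: expand the inner function first, then feed it into the outer expansion.

1/2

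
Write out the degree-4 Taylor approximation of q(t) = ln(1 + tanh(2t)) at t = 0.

Compose series: expand the inner function first, then feed it into the outer expansion.
q(0) = 0
q′(0) = 2
q′′(0) = -4
q′′′(0) = 0
q^(4)(0) = 32
The Taylor polynomial is Σ q^(k)(0)/k! · t^k.

4*t^4/3 - 2*t^2 + 2*t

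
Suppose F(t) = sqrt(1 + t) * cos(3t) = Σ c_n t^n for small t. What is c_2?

-37/8

Expand each factor separately, then convolve coefficients.
[t^0] = 1;  [t^1] = 1/2;  [t^2] = -37/8.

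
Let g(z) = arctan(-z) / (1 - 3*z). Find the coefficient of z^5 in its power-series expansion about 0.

-391/5

Multiply the numerator's expansion by the denominator's geometric series.
[z^0] = 0;  [z^1] = -1;  [z^2] = -3;  [z^3] = -26/3;  [z^4] = -26;  [z^5] = -391/5.
So c_5 = g^(5)(0)/5! = -391/5.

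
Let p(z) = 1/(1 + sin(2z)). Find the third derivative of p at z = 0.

-40

Plug the Maclaurin series of the inner function into that of the outer and collect terms.
The coefficient of z^3 in the expansion is -20/3, so p′′′(0) = 3! * (-20/3) = -40.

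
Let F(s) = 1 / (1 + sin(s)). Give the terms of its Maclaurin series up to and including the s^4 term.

2*s^4/3 - 5*s^3/6 + s^2 - s + 1

Write 1/(1+u) = 1 - u + u^2 - u^3 + ... and substitute the series for u.
F(0) = 1
F′(0) = -1
F′′(0) = 2
F′′′(0) = -5
F^(4)(0) = 16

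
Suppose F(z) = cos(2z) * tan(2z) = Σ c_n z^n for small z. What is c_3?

Expand each factor separately, then convolve coefficients.
[z^0] = 0;  [z^1] = 2;  [z^2] = 0;  [z^3] = -4/3.
So c_3 = F′′′(0)/3! = -4/3.

-4/3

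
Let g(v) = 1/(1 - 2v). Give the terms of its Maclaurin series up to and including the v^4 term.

16*v^4 + 8*v^3 + 4*v^2 + 2*v + 1

g(0) = 1
g′(0) = 2
g′′(0) = 8
g′′′(0) = 48
g^(4)(0) = 384
Dividing each by k! gives the coefficients c_0, ..., c_4.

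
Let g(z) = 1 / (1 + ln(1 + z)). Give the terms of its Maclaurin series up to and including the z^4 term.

Write 1/(1+u) = 1 - u + u^2 - u^3 + ... and substitute the series for u.
g(0) = 1
g′(0) = -1
g′′(0) = 3
g′′′(0) = -14
g^(4)(0) = 88

11*z^4/3 - 7*z^3/3 + 3*z^2/2 - z + 1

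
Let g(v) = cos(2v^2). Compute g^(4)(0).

-48

The coefficient of v^4 in the expansion is -2, so g^(4)(0) = 4! * (-2) = -48.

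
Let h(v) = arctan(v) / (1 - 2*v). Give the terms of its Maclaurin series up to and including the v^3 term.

11*v^3/3 + 2*v^2 + v

Expand 1/(denominator) as a geometric series and multiply by the numerator's series.
h(0) = 0
h′(0) = 1
h′′(0) = 4
h′′′(0) = 22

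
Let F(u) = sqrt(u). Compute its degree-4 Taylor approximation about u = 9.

Compute the successive derivatives at the expansion point and divide by k!.

-5*(u - 9)^4/279936 + (u - 9)^3/3888 - (u - 9)^2/216 + (u - 9)/6 + 3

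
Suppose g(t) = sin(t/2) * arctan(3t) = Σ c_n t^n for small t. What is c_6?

6269/256

Write out both Maclaurin series and multiply, keeping only the needed powers.
[t^0] = 0;  [t^1] = 0;  [t^2] = 3/2;  [t^3] = 0;  [t^4] = -73/16;  [t^5] = 0;  [t^6] = 6269/256.
So c_6 = g^(6)(0)/6! = 6269/256.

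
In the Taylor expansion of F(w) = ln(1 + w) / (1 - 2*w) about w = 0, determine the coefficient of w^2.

Expand 1/(denominator) as a geometric series and multiply by the numerator's series.
F(0) = 0
F′(0) = 1
F′′(0) = 3

3/2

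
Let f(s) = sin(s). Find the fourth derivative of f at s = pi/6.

1/2

From the series, [(s - pi/6)^4] f = 1/48; multiply by 4! = 24 to get 1/2.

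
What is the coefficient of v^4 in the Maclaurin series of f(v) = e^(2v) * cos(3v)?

-119/24

Write out both Maclaurin series and multiply, keeping only the needed powers.
f(0) = 1
f′(0) = 2
f′′(0) = -5
f′′′(0) = -46
f^(4)(0) = -119
So c_4 = f^(4)(0)/4! = -119/24.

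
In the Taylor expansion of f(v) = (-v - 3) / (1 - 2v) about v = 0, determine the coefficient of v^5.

-112

Multiply each power in the prefactor through the base expansion.
f(0) = -3
f′(0) = -7
f′′(0) = -28
f′′′(0) = -168
f^(4)(0) = -1344
f^(5)(0) = -13440
So c_5 = f^(5)(0)/5! = -112.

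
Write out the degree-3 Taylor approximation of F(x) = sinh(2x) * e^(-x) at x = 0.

Write out both Maclaurin series and multiply, keeping only the needed powers.

7*x^3/3 - 2*x^2 + 2*x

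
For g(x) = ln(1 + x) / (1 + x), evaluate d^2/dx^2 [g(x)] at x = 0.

-3

Write out both Maclaurin series and multiply, keeping only the needed powers.
The coefficient of x^2 in the expansion is -3/2, so g′′(0) = 2! * (-3/2) = -3.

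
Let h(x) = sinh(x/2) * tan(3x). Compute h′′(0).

3

Take the Cauchy product of the two expansions.
The coefficient of x^2 in the expansion is 3/2, so h′′(0) = 2! * (3/2) = 3.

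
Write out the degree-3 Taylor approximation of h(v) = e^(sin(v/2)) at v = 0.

Let u equal the inner series; expand the outer function in u and truncate.
h(0) = 1
h′(0) = 1/2
h′′(0) = 1/4
h′′′(0) = 0
Dividing each by k! gives the coefficients c_0, ..., c_3.

v^2/8 + v/2 + 1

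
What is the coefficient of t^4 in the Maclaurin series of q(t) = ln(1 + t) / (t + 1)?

Use 1/(1 - r) = Σ r^k on the denominator, then take the Cauchy product.
[t^0] = 0;  [t^1] = 1;  [t^2] = -3/2;  [t^3] = 11/6;  [t^4] = -25/12.

-25/12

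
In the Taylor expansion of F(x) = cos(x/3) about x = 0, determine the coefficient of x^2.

-1/18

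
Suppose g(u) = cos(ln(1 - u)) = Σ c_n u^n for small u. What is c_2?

Plug the Maclaurin series of the inner function into that of the outer and collect terms.
g(0) = 1
g′(0) = 0
g′′(0) = -1
So c_2 = g′′(0)/2! = -1/2.

-1/2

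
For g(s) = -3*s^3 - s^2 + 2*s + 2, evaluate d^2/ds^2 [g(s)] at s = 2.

-38

The coefficient of (s - 2)^2 in the expansion is -19, so g′′(2) = 2! * (-19) = -38.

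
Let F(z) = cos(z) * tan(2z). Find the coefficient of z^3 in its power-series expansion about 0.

5/3

Expand each factor separately, then convolve coefficients.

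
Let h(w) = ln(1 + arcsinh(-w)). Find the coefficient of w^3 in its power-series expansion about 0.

-1/6

Plug the Maclaurin series of the inner function into that of the outer and collect terms.
h(0) = 0
h′(0) = -1
h′′(0) = -1
h′′′(0) = -1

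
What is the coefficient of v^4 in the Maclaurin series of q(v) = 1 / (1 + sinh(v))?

4/3

Use the geometric series for the reciprocal, then substitute.
[v^0] = 1;  [v^1] = -1;  [v^2] = 1;  [v^3] = -7/6;  [v^4] = 4/3.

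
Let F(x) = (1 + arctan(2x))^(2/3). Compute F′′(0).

-8/9

Let u equal the inner series; expand the outer function in u and truncate.
From the series, [x^2] F = -4/9; multiply by 2! = 2 to get -8/9.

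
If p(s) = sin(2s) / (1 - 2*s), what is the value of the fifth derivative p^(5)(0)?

3232

Expand 1/(denominator) as a geometric series and multiply by the numerator's series.
From the series, [s^5] p = 404/15; multiply by 5! = 120 to get 3232.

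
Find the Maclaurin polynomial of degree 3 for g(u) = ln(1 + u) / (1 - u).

5*u^3/6 + u^2/2 + u

Take the Cauchy product of the two expansions.
g(0) = 0
g′(0) = 1
g′′(0) = 1
g′′′(0) = 5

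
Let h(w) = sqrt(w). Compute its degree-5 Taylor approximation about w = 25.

7*(w - 25)^5/500000000 - (w - 25)^4/2000000 + (w - 25)^3/50000 - (w - 25)^2/1000 + (w - 25)/10 + 5

Use the known series and substitute for the argument.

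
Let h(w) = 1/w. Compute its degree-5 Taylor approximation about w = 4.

-(w - 4)^5/4096 + (w - 4)^4/1024 - (w - 4)^3/256 + (w - 4)^2/64 - (w - 4)/16 + 1/4

h(4) = 1/4
h′(4) = -1/16
h′′(4) = 1/32
h′′′(4) = -3/128
h^(4)(4) = 3/128
h^(5)(4) = -15/512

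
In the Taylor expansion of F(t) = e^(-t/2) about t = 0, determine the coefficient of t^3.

F(0) = 1
F′(0) = -1/2
F′′(0) = 1/4
F′′′(0) = -1/8
So c_3 = F′′′(0)/3! = -1/48.

-1/48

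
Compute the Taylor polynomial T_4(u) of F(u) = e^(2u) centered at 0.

2*u^4/3 + 4*u^3/3 + 2*u^2 + 2*u + 1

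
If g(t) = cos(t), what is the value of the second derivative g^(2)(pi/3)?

From the series, [(t - pi/3)^2] g = -1/4; multiply by 2! = 2 to get -1/2.

-1/2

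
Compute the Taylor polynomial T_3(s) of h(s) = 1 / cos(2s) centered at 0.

2*s^2 + 1

Invert the denominator's series and multiply.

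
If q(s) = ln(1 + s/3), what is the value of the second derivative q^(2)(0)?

-1/9

The coefficient of s^2 in the expansion is -1/18, so q′′(0) = 2! * (-1/18) = -1/9.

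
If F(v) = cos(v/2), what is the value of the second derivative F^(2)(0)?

Compute the successive derivatives at the expansion point and divide by k!.
The coefficient of v^2 in the expansion is -1/8, so F′′(0) = 2! * (-1/8) = -1/4.

-1/4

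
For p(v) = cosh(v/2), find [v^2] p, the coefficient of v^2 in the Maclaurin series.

c_2 = p′′(0)/2! = 1/8.

1/8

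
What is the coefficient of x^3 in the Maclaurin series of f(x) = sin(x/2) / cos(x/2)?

1/24

Invert the denominator's series and multiply.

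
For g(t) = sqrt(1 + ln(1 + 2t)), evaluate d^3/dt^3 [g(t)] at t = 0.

Substitute the inner expansion into the outer series and collect powers.
From the series, [t^3] g = 17/6; multiply by 3! = 6 to get 17.

17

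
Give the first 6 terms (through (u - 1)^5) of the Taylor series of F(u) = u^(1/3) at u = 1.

22*(u - 1)^5/729 - 10*(u - 1)^4/243 + 5*(u - 1)^3/81 - (u - 1)^2/9 + (u - 1)/3 + 1

F(1) = 1
F′(1) = 1/3
F′′(1) = -2/9
F′′′(1) = 10/27
F^(4)(1) = -80/81
F^(5)(1) = 880/243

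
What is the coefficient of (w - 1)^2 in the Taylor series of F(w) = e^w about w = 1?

e/2

F(1) = e
F′(1) = e
F′′(1) = e
So c_2 = F′′(1)/2! = e/2.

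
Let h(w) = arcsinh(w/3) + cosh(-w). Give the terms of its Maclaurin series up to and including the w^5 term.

w^5/3240 + w^4/24 - w^3/162 + w^2/2 + w/3 + 1

Expand each term separately and add.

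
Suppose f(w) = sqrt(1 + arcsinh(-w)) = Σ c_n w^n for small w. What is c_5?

Substitute the inner expansion into the outer series and collect powers.
f(0) = 1
f′(0) = -1/2
f′′(0) = -1/4
f′′′(0) = 1/8
f^(4)(0) = 1/16
f^(5)(0) = -129/32
So c_5 = f^(5)(0)/5! = -43/1280.

-43/1280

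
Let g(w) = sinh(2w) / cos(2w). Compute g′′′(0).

Divide the numerator series by the denominator series (power-series long division).
The coefficient of w^3 in the expansion is 16/3, so g′′′(0) = 3! * (16/3) = 32.

32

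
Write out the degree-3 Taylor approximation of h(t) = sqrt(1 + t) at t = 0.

t^3/16 - t^2/8 + t/2 + 1

Compute the successive derivatives at the expansion point and divide by k!.
[t^0] = 1;  [t^1] = 1/2;  [t^2] = -1/8;  [t^3] = 1/16.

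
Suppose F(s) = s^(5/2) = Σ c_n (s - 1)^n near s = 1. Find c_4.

-5/128

F(1) = 1
F′(1) = 5/2
F′′(1) = 15/4
F′′′(1) = 15/8
F^(4)(1) = -15/16
Dividing each by k! gives the coefficients c_0, ..., c_4.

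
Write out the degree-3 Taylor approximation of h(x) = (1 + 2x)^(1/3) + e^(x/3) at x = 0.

Expand each term separately and add.

x^3/2 - 7*x^2/18 + x + 2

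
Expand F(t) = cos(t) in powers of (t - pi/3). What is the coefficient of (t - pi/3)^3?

sqrt(3)/12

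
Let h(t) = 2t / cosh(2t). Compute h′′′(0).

Write the quotient as an unknown series and match coefficients against numerator = denominator · series.
The coefficient of t^3 in the expansion is -4, so h′′′(0) = 3! * (-4) = -24.

-24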